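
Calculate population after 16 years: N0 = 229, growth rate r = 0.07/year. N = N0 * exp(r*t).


r*t = 0.07 * 16 = 1.12
exp(1.12) = 3.06485
N = 229 * 3.06485 = 701.851 ≈ 702

702


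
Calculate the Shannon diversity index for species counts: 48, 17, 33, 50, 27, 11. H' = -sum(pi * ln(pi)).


Total N = 48 + 17 + 33 + 50 + 27 + 11 = 186
Per-species terms:
  p = 48/186 = 0.258065; ln(p) = -1.354544; p*ln(p) = 0.258065 * (-1.354544) = -0.349560
  p = 17/186 = 0.091398; ln(p) = -2.392532; p*ln(p) = 0.091398 * (-2.392532) = -0.218673
  p = 33/186 = 0.177419; ln(p) = -1.729241; p*ln(p) = 0.177419 * (-1.729241) = -0.306800
  p = 50/186 = 0.268817; ln(p) = -1.313724; p*ln(p) = 0.268817 * (-1.313724) = -0.353151
  p = 27/186 = 0.145161; ln(p) = -1.929912; p*ln(p) = 0.145161 * (-1.929912) = -0.280148
  p = 11/186 = 0.059140; ln(p) = -2.827848; p*ln(p) = 0.059140 * (-2.827848) = -0.167239
sum(p*ln(p)) = (-0.349560) + (-0.218673) + (-0.306800) + (-0.353151) + (-0.280148) + (-0.167239) = -1.675571
H' = -(-1.675571) = 1.675571 ≈ 1.6756

1.6756


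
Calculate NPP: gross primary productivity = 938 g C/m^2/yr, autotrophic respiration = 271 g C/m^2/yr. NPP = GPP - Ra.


NPP = GPP - Ra = 938 - 271 = 667 g C/m^2/yr

667 g C/m^2/yr


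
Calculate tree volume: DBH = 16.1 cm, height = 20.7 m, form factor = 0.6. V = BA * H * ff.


(D/200)^2 = (16.1/200)^2 = 0.0805^2 = 0.00648025
BA = 3.141593 * 0.00648025 = 0.0203583 m^2
V = 0.0203583 * 20.7 * 0.6 = 0.252850 ≈ 0.253 m^3

0.253 m^3


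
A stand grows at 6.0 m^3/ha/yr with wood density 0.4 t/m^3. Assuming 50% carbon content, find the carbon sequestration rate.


C = 6.0 * 0.4 * 0.5 = 1.20 t C/ha/yr

1.20 t C/ha/yr


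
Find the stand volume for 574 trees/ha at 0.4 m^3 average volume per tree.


V_stand = 574 * 0.4 = 229.6 m^3/ha

229.6 m^3/ha


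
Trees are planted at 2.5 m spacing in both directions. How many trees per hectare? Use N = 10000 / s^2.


N = 10000 / 2.5^2 = 10000 / 6.25 = 1600.00 ≈ 1600 trees/ha

1600 trees/ha


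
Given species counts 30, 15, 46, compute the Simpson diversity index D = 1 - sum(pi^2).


Total N = 30 + 15 + 46 = 91
Per-species terms:
  p = 30/91 = 0.329670; p^2 = 0.329670^2 = 0.108682
  p = 15/91 = 0.164835; p^2 = 0.164835^2 = 0.027171
  p = 46/91 = 0.505495; p^2 = 0.505495^2 = 0.255525
sum(p^2) = 0.108682 + 0.027171 + 0.255525 = 0.391378
D = 1 - 0.391378 = 0.608622 ≈ 0.6086

0.6086


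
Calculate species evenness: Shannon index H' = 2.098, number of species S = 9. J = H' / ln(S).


ln(9) = 2.19722
J = H' / ln(S) = 2.098 / 2.19722 = 0.954843 ≈ 0.9548

0.9548


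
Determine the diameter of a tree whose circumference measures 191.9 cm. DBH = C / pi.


DBH = C / pi = 191.9 / 3.141593 = 61.0837 ≈ 61.08 cm

61.08 cm


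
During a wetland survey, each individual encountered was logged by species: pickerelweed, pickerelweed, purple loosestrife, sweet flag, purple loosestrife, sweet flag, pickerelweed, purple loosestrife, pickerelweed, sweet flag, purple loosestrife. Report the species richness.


Total individuals logged = 11
Distinct species (count of individuals): pickerelweed (4), purple loosestrife (4), sweet flag (3)
Species richness = number of distinct species = 3

3


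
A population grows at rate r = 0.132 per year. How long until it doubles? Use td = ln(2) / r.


td = ln(2) / 0.132 = 0.693147 / 0.132 = 5.25111 ≈ 5.3 years

5.3 years


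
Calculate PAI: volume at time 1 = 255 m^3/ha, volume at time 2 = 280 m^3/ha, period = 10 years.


PAI = (V2 - V1) / period = (280 - 255) / 10 = 25 / 10 = 2.50 m^3/ha/yr

2.50 m^3/ha/yr


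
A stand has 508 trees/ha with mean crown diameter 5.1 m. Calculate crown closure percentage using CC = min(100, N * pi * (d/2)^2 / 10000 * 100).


(d/2)^2 = (5.1/2)^2 = 2.55^2 = 6.5025
Crown area = 3.141593 * 6.5025 = 20.4282 m^2
N * area / 10000 * 100 = 508 * 20.4282 / 10000 * 100 = 103.775
CC = min(100, 103.775) = 100%

100%


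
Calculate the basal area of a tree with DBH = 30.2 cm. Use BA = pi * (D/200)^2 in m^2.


D/200 = 30.2/200 = 0.151 m
(D/200)^2 = 0.151^2 = 0.022801
BA = 3.141593 * 0.022801 = 0.0716315 ≈ 0.0716 m^2

0.0716 m^2


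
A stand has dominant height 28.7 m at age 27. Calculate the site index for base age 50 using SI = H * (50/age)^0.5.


50/27 = 1.85185
(1.85185)^0.5 = 1.36083
SI = 28.7 * 1.36083 = 39.0558 ≈ 39.1 m

39.1 m


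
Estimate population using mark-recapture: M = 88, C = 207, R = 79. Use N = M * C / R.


N = M * C / R = 88 * 207 / 79 = 18216 / 79 = 230.58 ≈ 231

231 individuals


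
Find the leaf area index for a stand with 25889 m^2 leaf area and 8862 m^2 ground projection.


LAI = 25889 / 8862 = 2.9213 ≈ 2.92

2.92


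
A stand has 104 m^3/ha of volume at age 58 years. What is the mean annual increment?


MAI = 104 / 58 = 1.7931 ≈ 1.79 m^3/ha/yr

1.79 m^3/ha/yr


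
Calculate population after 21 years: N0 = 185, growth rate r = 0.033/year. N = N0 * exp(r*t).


r*t = 0.033 * 21 = 0.693
exp(0.693) = 1.99971
N = 185 * 1.99971 = 369.946 ≈ 370

370


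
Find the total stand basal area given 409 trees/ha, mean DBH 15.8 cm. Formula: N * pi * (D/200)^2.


(D/200)^2 = (15.8/200)^2 = 0.079^2 = 0.006241
Individual BA = 3.141593 * 0.006241 = 0.0196067 m^2
Stand BA = 409 * 0.0196067 = 8.01914 ≈ 8.02 m^2/ha

8.02 m^2/ha


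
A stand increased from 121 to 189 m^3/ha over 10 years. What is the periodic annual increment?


PAI = (V2 - V1) / period = (189 - 121) / 10 = 68 / 10 = 6.80 m^3/ha/yr

6.80 m^3/ha/yr


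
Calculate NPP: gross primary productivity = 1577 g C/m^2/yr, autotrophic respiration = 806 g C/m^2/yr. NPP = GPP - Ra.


NPP = GPP - Ra = 1577 - 806 = 771 g C/m^2/yr

771 g C/m^2/yr


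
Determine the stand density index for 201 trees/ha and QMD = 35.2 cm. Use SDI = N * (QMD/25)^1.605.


QMD/25 = 35.2/25 = 1.408
(1.408)^1.605 = exp(1.605 * ln(1.408)) = exp(1.605 * 0.342170) = exp(0.549183) = 1.73184
SDI = 201 * 1.73184 = 348.100 ≈ 348

348


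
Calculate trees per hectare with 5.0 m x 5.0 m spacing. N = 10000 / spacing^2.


N = 10000 / 5.0^2 = 10000 / 25 = 400.000 ≈ 400 trees/ha

400 trees/ha


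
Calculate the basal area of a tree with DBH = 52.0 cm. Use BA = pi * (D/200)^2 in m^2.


D/200 = 52.0/200 = 0.26 m
(D/200)^2 = 0.26^2 = 0.0676
BA = 3.141593 * 0.0676 = 0.212372 ≈ 0.2124 m^2

0.2124 m^2


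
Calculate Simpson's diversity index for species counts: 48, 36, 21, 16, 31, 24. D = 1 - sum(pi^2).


Total N = 48 + 36 + 21 + 16 + 31 + 24 = 176
Per-species terms:
  p = 48/176 = 0.272727; p^2 = 0.272727^2 = 0.074380
  p = 36/176 = 0.204545; p^2 = 0.204545^2 = 0.041839
  p = 21/176 = 0.119318; p^2 = 0.119318^2 = 0.014237
  p = 16/176 = 0.090909; p^2 = 0.090909^2 = 0.008264
  p = 31/176 = 0.176136; p^2 = 0.176136^2 = 0.031024
  p = 24/176 = 0.136364; p^2 = 0.136364^2 = 0.018595
sum(p^2) = 0.074380 + 0.041839 + 0.014237 + 0.008264 + 0.031024 + 0.018595 = 0.188339
D = 1 - 0.188339 = 0.811661 ≈ 0.8117

0.8117


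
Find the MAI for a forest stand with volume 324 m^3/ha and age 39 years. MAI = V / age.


MAI = 324 / 39 = 8.3077 ≈ 8.31 m^3/ha/yr

8.31 m^3/ha/yr


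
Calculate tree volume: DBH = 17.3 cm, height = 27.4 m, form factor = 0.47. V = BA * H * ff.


(D/200)^2 = (17.3/200)^2 = 0.0865^2 = 0.00748225
BA = 3.141593 * 0.00748225 = 0.0235062 m^2
V = 0.0235062 * 27.4 * 0.47 = 0.302713 ≈ 0.303 m^3

0.303 m^3


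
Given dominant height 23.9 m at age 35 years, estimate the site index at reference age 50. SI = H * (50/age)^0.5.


50/35 = 1.42857
(1.42857)^0.5 = 1.19523
SI = 23.9 * 1.19523 = 28.5660 ≈ 28.6 m

28.6 m


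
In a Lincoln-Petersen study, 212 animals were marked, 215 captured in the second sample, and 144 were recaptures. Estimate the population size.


N = M * C / R = 212 * 215 / 144 = 45580 / 144 = 316.53 ≈ 317

317 individuals


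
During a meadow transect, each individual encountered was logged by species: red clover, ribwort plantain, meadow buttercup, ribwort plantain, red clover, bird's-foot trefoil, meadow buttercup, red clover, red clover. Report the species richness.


Total individuals logged = 9
Distinct species (count of individuals): red clover (4), ribwort plantain (2), meadow buttercup (2), bird's-foot trefoil (1)
Species richness = number of distinct species = 4

4


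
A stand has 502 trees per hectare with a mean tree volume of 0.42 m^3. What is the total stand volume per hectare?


V_stand = 502 * 0.42 = 210.84 ≈ 210.8 m^3/ha

210.8 m^3/ha


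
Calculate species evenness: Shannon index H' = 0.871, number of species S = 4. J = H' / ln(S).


ln(4) = 1.38629
J = H' / ln(S) = 0.871 / 1.38629 = 0.628296 ≈ 0.6283

0.6283


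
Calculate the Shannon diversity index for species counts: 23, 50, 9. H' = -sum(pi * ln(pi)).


Total N = 23 + 50 + 9 = 82
Per-species terms:
  p = 23/82 = 0.280488; ln(p) = -1.271224; p*ln(p) = 0.280488 * (-1.271224) = -0.356563
  p = 50/82 = 0.609756; ln(p) = -0.494696; p*ln(p) = 0.609756 * (-0.494696) = -0.301644
  p = 9/82 = 0.109756; ln(p) = -2.209496; p*ln(p) = 0.109756 * (-2.209496) = -0.242505
sum(p*ln(p)) = (-0.356563) + (-0.301644) + (-0.242505) = -0.900712
H' = -(-0.900712) = 0.900712 ≈ 0.9007

0.9007


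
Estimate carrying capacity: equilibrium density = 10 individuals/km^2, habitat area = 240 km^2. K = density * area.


K = 10 * 240 = 2400 individuals

2400 individuals


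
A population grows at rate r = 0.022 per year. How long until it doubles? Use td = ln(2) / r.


td = ln(2) / 0.022 = 0.693147 / 0.022 = 31.5067 ≈ 31.5 years

31.5 years


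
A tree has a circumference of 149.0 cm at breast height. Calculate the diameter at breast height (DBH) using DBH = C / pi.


DBH = C / pi = 149.0 / 3.141593 = 47.4282 ≈ 47.43 cm

47.43 cm


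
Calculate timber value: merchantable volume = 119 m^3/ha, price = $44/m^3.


Value = 119 * 44 = $5236/ha

$5236/ha


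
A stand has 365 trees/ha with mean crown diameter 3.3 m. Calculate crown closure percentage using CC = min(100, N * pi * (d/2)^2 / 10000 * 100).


(d/2)^2 = (3.3/2)^2 = 1.65^2 = 2.7225
Crown area = 3.141593 * 2.7225 = 8.55299 m^2
N * area / 10000 * 100 = 365 * 8.55299 / 10000 * 100 = 31.2184
CC = min(100, 31.2184) = 31.2184 ≈ 31.2%

31.2%


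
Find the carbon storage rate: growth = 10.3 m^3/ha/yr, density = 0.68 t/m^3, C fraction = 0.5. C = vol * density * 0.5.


C = 10.3 * 0.68 * 0.5 = 3.502 ≈ 3.50 t C/ha/yr

3.50 t C/ha/yr


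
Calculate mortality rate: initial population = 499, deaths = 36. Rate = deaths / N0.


Mortality rate = 36 / 499 = 0.072144 ≈ 0.0721

0.0721


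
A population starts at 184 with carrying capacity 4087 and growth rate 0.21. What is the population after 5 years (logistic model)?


(K - N0)/N0 = (4087 - 184)/184 = 3903/184 = 21.2120
r*t = 0.21 * 5 = 1.05; exp(-1.05) = 0.349938
21.2120 * 0.349938 = 7.42288
1 + 7.42288 = 8.42288
N = 4087 / 8.42288 = 485.226 ≈ 485

485


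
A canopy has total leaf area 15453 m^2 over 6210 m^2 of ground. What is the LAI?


LAI = 15453 / 6210 = 2.4884 ≈ 2.49

2.49


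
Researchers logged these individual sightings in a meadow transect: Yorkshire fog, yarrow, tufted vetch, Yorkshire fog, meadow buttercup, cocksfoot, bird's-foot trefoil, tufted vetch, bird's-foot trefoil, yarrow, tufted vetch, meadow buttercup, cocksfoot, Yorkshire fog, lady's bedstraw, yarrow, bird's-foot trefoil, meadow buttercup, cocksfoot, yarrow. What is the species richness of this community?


Total individuals logged = 20
Distinct species (count of individuals): Yorkshire fog (3), yarrow (4), tufted vetch (3), meadow buttercup (3), cocksfoot (3), bird's-foot trefoil (3), lady's bedstraw (1)
Species richness = number of distinct species = 7

7


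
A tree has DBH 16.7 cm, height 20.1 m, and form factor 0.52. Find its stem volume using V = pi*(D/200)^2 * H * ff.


(D/200)^2 = (16.7/200)^2 = 0.0835^2 = 0.00697225
BA = 3.141593 * 0.00697225 = 0.0219040 m^2
V = 0.0219040 * 20.1 * 0.52 = 0.228941 ≈ 0.229 m^3

0.229 m^3


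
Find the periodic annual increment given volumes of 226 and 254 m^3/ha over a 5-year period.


PAI = (V2 - V1) / period = (254 - 226) / 5 = 28 / 5 = 5.60 m^3/ha/yr

5.60 m^3/ha/yr


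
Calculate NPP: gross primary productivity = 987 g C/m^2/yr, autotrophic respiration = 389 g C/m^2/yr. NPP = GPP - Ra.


NPP = GPP - Ra = 987 - 389 = 598 g C/m^2/yr

598 g C/m^2/yr


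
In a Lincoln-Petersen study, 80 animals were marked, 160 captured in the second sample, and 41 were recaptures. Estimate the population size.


N = M * C / R = 80 * 160 / 41 = 12800 / 41 = 312.20 ≈ 312

312 individuals


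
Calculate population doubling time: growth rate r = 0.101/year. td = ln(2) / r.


td = ln(2) / 0.101 = 0.693147 / 0.101 = 6.86284 ≈ 6.9 years

6.9 years


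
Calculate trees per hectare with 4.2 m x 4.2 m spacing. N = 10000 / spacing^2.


N = 10000 / 4.2^2 = 10000 / 17.64 = 566.893 ≈ 567 trees/ha

567 trees/ha


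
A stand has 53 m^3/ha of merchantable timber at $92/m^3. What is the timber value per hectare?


Value = 53 * 92 = $4876/ha

$4876/ha


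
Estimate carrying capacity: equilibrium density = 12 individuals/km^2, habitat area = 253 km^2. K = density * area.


K = 12 * 253 = 3036 individuals

3036 individuals


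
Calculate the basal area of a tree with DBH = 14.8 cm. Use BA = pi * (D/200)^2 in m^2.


D/200 = 14.8/200 = 0.074 m
(D/200)^2 = 0.074^2 = 0.005476
BA = 3.141593 * 0.005476 = 0.0172034 ≈ 0.0172 m^2

0.0172 m^2


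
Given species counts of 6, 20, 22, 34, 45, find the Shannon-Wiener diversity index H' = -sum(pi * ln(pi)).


Total N = 6 + 20 + 22 + 34 + 45 = 127
Per-species terms:
  p = 6/127 = 0.047244; ln(p) = -3.052430; p*ln(p) = 0.047244 * (-3.052430) = -0.144209
  p = 20/127 = 0.157480; ln(p) = -1.848457; p*ln(p) = 0.157480 * (-1.848457) = -0.291095
  p = 22/127 = 0.173228; ln(p) = -1.753147; p*ln(p) = 0.173228 * (-1.753147) = -0.303694
  p = 34/127 = 0.267717; ln(p) = -1.317825; p*ln(p) = 0.267717 * (-1.317825) = -0.352804
  p = 45/127 = 0.354331; ln(p) = -1.037524; p*ln(p) = 0.354331 * (-1.037524) = -0.367627
sum(p*ln(p)) = (-0.144209) + (-0.291095) + (-0.303694) + (-0.352804) + (-0.367627) = -1.459429
H' = -(-1.459429) = 1.459429 ≈ 1.4594

1.4594


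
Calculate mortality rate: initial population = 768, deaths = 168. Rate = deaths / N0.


Mortality rate = 168 / 768 = 0.218750 ≈ 0.2188

0.2188


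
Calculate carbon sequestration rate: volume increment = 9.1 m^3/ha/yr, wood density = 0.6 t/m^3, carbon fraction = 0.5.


C = 9.1 * 0.6 * 0.5 = 2.73 t C/ha/yr

2.73 t C/ha/yr


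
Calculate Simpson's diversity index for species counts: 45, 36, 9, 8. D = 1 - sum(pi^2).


Total N = 45 + 36 + 9 + 8 = 98
Per-species terms:
  p = 45/98 = 0.459184; p^2 = 0.459184^2 = 0.210850
  p = 36/98 = 0.367347; p^2 = 0.367347^2 = 0.134944
  p = 9/98 = 0.091837; p^2 = 0.091837^2 = 0.008434
  p = 8/98 = 0.081633; p^2 = 0.081633^2 = 0.006664
sum(p^2) = 0.210850 + 0.134944 + 0.008434 + 0.006664 = 0.360892
D = 1 - 0.360892 = 0.639108 ≈ 0.6391

0.6391


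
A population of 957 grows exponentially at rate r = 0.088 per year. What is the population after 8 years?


r*t = 0.088 * 8 = 0.704
exp(0.704) = 2.02182
N = 957 * 2.02182 = 1934.88 ≈ 1935

1935


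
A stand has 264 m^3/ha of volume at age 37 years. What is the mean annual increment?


MAI = 264 / 37 = 7.1351 ≈ 7.14 m^3/ha/yr

7.14 m^3/ha/yr


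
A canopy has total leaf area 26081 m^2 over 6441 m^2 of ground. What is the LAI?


LAI = 26081 / 6441 = 4.0492 ≈ 4.05

4.05


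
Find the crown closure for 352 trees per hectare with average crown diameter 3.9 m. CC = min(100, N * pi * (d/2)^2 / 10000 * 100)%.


(d/2)^2 = (3.9/2)^2 = 1.95^2 = 3.8025
Crown area = 3.141593 * 3.8025 = 11.9459 m^2
N * area / 10000 * 100 = 352 * 11.9459 / 10000 * 100 = 42.0496
CC = min(100, 42.0496) = 42.0496 ≈ 42.0%

42.0%


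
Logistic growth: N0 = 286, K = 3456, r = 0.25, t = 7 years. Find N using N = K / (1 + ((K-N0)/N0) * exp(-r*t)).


(K - N0)/N0 = (3456 - 286)/286 = 3170/286 = 11.0839
r*t = 0.25 * 7 = 1.75; exp(-1.75) = 0.173774
11.0839 * 0.173774 = 1.92609
1 + 1.92609 = 2.92609
N = 3456 / 2.92609 = 1181.10 ≈ 1181

1181


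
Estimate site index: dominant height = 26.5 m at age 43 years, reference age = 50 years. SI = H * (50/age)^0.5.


50/43 = 1.16279
(1.16279)^0.5 = 1.07833
SI = 26.5 * 1.07833 = 28.5757 ≈ 28.6 m

28.6 m


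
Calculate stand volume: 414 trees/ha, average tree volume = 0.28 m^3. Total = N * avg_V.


V_stand = 414 * 0.28 = 115.92 ≈ 115.9 m^3/ha

115.9 m^3/ha


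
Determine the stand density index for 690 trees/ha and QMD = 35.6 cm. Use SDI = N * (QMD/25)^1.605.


QMD/25 = 35.6/25 = 1.424
(1.424)^1.605 = exp(1.605 * ln(1.424)) = exp(1.605 * 0.353470) = exp(0.567319) = 1.76353
SDI = 690 * 1.76353 = 1216.84 ≈ 1217

1217


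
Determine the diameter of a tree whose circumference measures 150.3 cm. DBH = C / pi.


DBH = C / pi = 150.3 / 3.141593 = 47.8420 ≈ 47.84 cm

47.84 cm


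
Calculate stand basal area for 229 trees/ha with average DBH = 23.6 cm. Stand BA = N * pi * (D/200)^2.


(D/200)^2 = (23.6/200)^2 = 0.118^2 = 0.013924
Individual BA = 3.141593 * 0.013924 = 0.0437435 m^2
Stand BA = 229 * 0.0437435 = 10.0173 ≈ 10.02 m^2/ha

10.02 m^2/ha


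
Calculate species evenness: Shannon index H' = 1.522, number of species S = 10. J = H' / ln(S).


ln(10) = 2.30259
J = H' / ln(S) = 1.522 / 2.30259 = 0.660995 ≈ 0.6610

0.6610


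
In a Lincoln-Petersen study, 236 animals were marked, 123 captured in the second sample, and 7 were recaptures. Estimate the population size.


N = M * C / R = 236 * 123 / 7 = 29028 / 7 = 4146.86 ≈ 4147

4147 individuals


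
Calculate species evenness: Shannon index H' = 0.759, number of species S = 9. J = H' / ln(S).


ln(9) = 2.19722
J = H' / ln(S) = 0.759 / 2.19722 = 0.345437 ≈ 0.3454

0.3454


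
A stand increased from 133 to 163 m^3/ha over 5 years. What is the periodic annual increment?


PAI = (V2 - V1) / period = (163 - 133) / 5 = 30 / 5 = 6.00 m^3/ha/yr

6.00 m^3/ha/yr


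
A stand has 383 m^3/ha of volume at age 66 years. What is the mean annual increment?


MAI = 383 / 66 = 5.8030 ≈ 5.80 m^3/ha/yr

5.80 m^3/ha/yr


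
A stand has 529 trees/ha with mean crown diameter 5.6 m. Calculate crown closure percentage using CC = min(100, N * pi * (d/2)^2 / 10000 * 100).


(d/2)^2 = (5.6/2)^2 = 2.8^2 = 7.84
Crown area = 3.141593 * 7.84 = 24.6301 m^2
N * area / 10000 * 100 = 529 * 24.6301 / 10000 * 100 = 130.293
CC = min(100, 130.293) = 100%

100%


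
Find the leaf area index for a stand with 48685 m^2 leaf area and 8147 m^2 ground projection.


LAI = 48685 / 8147 = 5.9758 ≈ 5.98

5.98


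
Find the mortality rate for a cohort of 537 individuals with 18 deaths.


Mortality rate = 18 / 537 = 0.033520 ≈ 0.0335

0.0335


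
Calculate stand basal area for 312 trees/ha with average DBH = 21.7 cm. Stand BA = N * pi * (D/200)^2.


(D/200)^2 = (21.7/200)^2 = 0.1085^2 = 0.01177225
Individual BA = 3.141593 * 0.01177225 = 0.0369836 m^2
Stand BA = 312 * 0.0369836 = 11.5389 ≈ 11.54 m^2/ha

11.54 m^2/ha


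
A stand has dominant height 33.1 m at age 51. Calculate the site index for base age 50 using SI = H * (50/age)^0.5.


50/51 = 0.980392
(0.980392)^0.5 = 0.990147
SI = 33.1 * 0.990147 = 32.7739 ≈ 32.8 m

32.8 m


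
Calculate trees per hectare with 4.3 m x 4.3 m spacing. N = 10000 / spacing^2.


N = 10000 / 4.3^2 = 10000 / 18.49 = 540.833 ≈ 541 trees/ha

541 trees/ha


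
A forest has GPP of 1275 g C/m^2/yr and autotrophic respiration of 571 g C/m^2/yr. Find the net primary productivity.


NPP = GPP - Ra = 1275 - 571 = 704 g C/m^2/yr

704 g C/m^2/yr


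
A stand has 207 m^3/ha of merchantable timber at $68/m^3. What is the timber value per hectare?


Value = 207 * 68 = $14076/ha

$14076/ha


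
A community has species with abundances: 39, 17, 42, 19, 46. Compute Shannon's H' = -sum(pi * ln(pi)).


Total N = 39 + 17 + 42 + 19 + 46 = 163
Per-species terms:
  p = 39/163 = 0.239264; ln(p) = -1.430188; p*ln(p) = 0.239264 * (-1.430188) = -0.342193
  p = 17/163 = 0.104294; ln(p) = -2.260541; p*ln(p) = 0.104294 * (-2.260541) = -0.235761
  p = 42/163 = 0.257669; ln(p) = -1.356079; p*ln(p) = 0.257669 * (-1.356079) = -0.349420
  p = 19/163 = 0.116564; ln(p) = -2.149315; p*ln(p) = 0.116564 * (-2.149315) = -0.250533
  p = 46/163 = 0.282209; ln(p) = -1.265107; p*ln(p) = 0.282209 * (-1.265107) = -0.357025
sum(p*ln(p)) = (-0.342193) + (-0.235761) + (-0.349420) + (-0.250533) + (-0.357025) = -1.534932
H' = -(-1.534932) = 1.534932 ≈ 1.5349

1.5349


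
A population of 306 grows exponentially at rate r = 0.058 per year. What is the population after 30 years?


r*t = 0.058 * 30 = 1.74
exp(1.74) = 5.69734
N = 306 * 5.69734 = 1743.39 ≈ 1743

1743


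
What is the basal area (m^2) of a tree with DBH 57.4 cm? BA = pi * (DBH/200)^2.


D/200 = 57.4/200 = 0.287 m
(D/200)^2 = 0.287^2 = 0.082369
BA = 3.141593 * 0.082369 = 0.258770 ≈ 0.2588 m^2

0.2588 m^2


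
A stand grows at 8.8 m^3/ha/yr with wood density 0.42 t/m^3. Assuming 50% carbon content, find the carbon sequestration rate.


C = 8.8 * 0.42 * 0.5 = 1.848 ≈ 1.85 t C/ha/yr

1.85 t C/ha/yr


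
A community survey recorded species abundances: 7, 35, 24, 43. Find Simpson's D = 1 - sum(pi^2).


Total N = 7 + 35 + 24 + 43 = 109
Per-species terms:
  p = 7/109 = 0.064220; p^2 = 0.064220^2 = 0.004124
  p = 35/109 = 0.321101; p^2 = 0.321101^2 = 0.103106
  p = 24/109 = 0.220183; p^2 = 0.220183^2 = 0.048481
  p = 43/109 = 0.394495; p^2 = 0.394495^2 = 0.155626
sum(p^2) = 0.004124 + 0.103106 + 0.048481 + 0.155626 = 0.311337
D = 1 - 0.311337 = 0.688663 ≈ 0.6887

0.6887


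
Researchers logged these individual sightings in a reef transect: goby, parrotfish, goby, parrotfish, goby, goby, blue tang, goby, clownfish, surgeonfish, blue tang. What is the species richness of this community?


Total individuals logged = 11
Distinct species (count of individuals): goby (5), parrotfish (2), blue tang (2), clownfish (1), surgeonfish (1)
Species richness = number of distinct species = 5

5


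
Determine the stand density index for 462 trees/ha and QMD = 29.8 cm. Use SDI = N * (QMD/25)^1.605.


QMD/25 = 29.8/25 = 1.192
(1.192)^1.605 = exp(1.605 * ln(1.192)) = exp(1.605 * 0.175633) = exp(0.281891) = 1.32563
SDI = 462 * 1.32563 = 612.441 ≈ 612

612


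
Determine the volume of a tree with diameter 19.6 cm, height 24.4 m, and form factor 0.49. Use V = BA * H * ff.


(D/200)^2 = (19.6/200)^2 = 0.098^2 = 0.009604
BA = 3.141593 * 0.009604 = 0.0301719 m^2
V = 0.0301719 * 24.4 * 0.49 = 0.360735 ≈ 0.361 m^3

0.361 m^3


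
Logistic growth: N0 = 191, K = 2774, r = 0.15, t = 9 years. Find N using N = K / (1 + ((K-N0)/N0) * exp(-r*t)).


(K - N0)/N0 = (2774 - 191)/191 = 2583/191 = 13.5236
r*t = 0.15 * 9 = 1.35; exp(-1.35) = 0.259240
13.5236 * 0.259240 = 3.50586
1 + 3.50586 = 4.50586
N = 2774 / 4.50586 = 615.643 ≈ 616

616


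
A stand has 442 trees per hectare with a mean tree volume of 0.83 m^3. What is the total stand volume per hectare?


V_stand = 442 * 0.83 = 366.86 ≈ 366.9 m^3/ha

366.9 m^3/ha


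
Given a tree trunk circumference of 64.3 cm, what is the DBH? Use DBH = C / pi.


DBH = C / pi = 64.3 / 3.141593 = 20.4673 ≈ 20.47 cm

20.47 cm


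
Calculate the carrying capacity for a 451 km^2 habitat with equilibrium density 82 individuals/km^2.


K = 82 * 451 = 36982 individuals

36982 individuals


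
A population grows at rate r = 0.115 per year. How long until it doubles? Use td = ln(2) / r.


td = ln(2) / 0.115 = 0.693147 / 0.115 = 6.02737 ≈ 6.0 years

6.0 years


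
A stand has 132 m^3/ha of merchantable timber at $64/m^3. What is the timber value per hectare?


Value = 132 * 64 = $8448/ha

$8448/ha


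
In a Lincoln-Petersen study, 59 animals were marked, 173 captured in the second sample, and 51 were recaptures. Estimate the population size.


N = M * C / R = 59 * 173 / 51 = 10207 / 51 = 200.14 ≈ 200

200 individuals


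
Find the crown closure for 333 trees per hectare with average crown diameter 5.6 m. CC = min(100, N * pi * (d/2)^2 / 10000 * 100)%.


(d/2)^2 = (5.6/2)^2 = 2.8^2 = 7.84
Crown area = 3.141593 * 7.84 = 24.6301 m^2
N * area / 10000 * 100 = 333 * 24.6301 / 10000 * 100 = 82.0182
CC = min(100, 82.0182) = 82.0182 ≈ 82.0%

82.0%


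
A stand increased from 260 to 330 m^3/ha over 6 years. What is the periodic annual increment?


PAI = (V2 - V1) / period = (330 - 260) / 6 = 70 / 6 = 11.6667 ≈ 11.67 m^3/ha/yr

11.67 m^3/ha/yr


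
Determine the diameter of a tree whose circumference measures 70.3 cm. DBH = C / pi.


DBH = C / pi = 70.3 / 3.141593 = 22.3772 ≈ 22.38 cm

22.38 cm


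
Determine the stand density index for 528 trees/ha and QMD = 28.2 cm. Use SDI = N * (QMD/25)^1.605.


QMD/25 = 28.2/25 = 1.128
(1.128)^1.605 = exp(1.605 * ln(1.128)) = exp(1.605 * 0.120446) = exp(0.193316) = 1.21327
SDI = 528 * 1.21327 = 640.607 ≈ 641

641


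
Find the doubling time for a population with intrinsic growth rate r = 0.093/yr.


td = ln(2) / 0.093 = 0.693147 / 0.093 = 7.45319 ≈ 7.5 years

7.5 years


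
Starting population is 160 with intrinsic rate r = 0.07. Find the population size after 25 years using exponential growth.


r*t = 0.07 * 25 = 1.75
exp(1.75) = 5.75460
N = 160 * 5.75460 = 920.736 ≈ 921

921


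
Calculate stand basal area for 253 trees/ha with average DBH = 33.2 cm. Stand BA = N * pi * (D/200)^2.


(D/200)^2 = (33.2/200)^2 = 0.166^2 = 0.027556
Individual BA = 3.141593 * 0.027556 = 0.0865697 m^2
Stand BA = 253 * 0.0865697 = 21.9021 ≈ 21.90 m^2/ha

21.90 m^2/ha


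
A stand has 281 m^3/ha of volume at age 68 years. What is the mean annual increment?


MAI = 281 / 68 = 4.1324 ≈ 4.13 m^3/ha/yr

4.13 m^3/ha/yr


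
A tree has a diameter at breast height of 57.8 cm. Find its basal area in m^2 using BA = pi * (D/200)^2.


D/200 = 57.8/200 = 0.289 m
(D/200)^2 = 0.289^2 = 0.083521
BA = 3.141593 * 0.083521 = 0.262389 ≈ 0.2624 m^2

0.2624 m^2


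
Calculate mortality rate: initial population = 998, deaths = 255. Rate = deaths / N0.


Mortality rate = 255 / 998 = 0.255511 ≈ 0.2555

0.2555


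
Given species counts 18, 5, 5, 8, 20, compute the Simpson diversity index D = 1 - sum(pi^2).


Total N = 18 + 5 + 5 + 8 + 20 = 56
Per-species terms:
  p = 18/56 = 0.321429; p^2 = 0.321429^2 = 0.103317
  p = 5/56 = 0.089286; p^2 = 0.089286^2 = 0.007972
  p = 5/56 = 0.089286; p^2 = 0.089286^2 = 0.007972
  p = 8/56 = 0.142857; p^2 = 0.142857^2 = 0.020408
  p = 20/56 = 0.357143; p^2 = 0.357143^2 = 0.127551
sum(p^2) = 0.103317 + 0.007972 + 0.007972 + 0.020408 + 0.127551 = 0.267220
D = 1 - 0.267220 = 0.732780 ≈ 0.7328

0.7328


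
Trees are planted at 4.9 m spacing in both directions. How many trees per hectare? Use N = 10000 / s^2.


N = 10000 / 4.9^2 = 10000 / 24.01 = 416.493 ≈ 416 trees/ha

416 trees/ha


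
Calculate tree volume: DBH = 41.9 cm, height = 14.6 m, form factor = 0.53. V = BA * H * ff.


(D/200)^2 = (41.9/200)^2 = 0.2095^2 = 0.04389025
BA = 3.141593 * 0.04389025 = 0.137885 m^2
V = 0.137885 * 14.6 * 0.53 = 1.06695 ≈ 1.067 m^3

1.067 m^3


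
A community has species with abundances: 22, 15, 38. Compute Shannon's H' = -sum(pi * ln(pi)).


Total N = 22 + 15 + 38 = 75
Per-species terms:
  p = 22/75 = 0.293333; ln(p) = -1.226447; p*ln(p) = 0.293333 * (-1.226447) = -0.359757
  p = 15/75 = 0.200000; ln(p) = -1.609438; p*ln(p) = 0.200000 * (-1.609438) = -0.321888
  p = 38/75 = 0.506667; ln(p) = -0.679901; p*ln(p) = 0.506667 * (-0.679901) = -0.344483
sum(p*ln(p)) = (-0.359757) + (-0.321888) + (-0.344483) = -1.026128
H' = -(-1.026128) = 1.026128 ≈ 1.0261

1.0261


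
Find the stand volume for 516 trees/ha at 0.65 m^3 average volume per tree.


V_stand = 516 * 0.65 = 335.4 m^3/ha

335.4 m^3/ha


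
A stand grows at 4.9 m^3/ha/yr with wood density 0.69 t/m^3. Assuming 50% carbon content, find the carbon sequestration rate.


C = 4.9 * 0.69 * 0.5 = 1.6905 ≈ 1.69 t C/ha/yr

1.69 t C/ha/yr


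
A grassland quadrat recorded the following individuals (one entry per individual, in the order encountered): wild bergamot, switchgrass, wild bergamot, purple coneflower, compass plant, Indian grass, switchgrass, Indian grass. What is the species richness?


Total individuals logged = 8
Distinct species (count of individuals): wild bergamot (2), switchgrass (2), purple coneflower (1), compass plant (1), Indian grass (2)
Species richness = number of distinct species = 5

5


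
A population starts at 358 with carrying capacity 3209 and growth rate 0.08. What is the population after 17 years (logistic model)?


(K - N0)/N0 = (3209 - 358)/358 = 2851/358 = 7.96369
r*t = 0.08 * 17 = 1.36; exp(-1.36) = 0.256661
7.96369 * 0.256661 = 2.04397
1 + 2.04397 = 3.04397
N = 3209 / 3.04397 = 1054.22 ≈ 1054

1054


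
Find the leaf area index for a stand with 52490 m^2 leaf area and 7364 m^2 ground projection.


LAI = 52490 / 7364 = 7.1279 ≈ 7.13

7.13


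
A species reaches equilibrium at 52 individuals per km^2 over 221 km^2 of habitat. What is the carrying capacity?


K = 52 * 221 = 11492 individuals

11492 individuals


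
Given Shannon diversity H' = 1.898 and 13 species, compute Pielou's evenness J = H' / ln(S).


ln(13) = 2.56495
J = H' / ln(S) = 1.898 / 2.56495 = 0.739975 ≈ 0.7400

0.7400


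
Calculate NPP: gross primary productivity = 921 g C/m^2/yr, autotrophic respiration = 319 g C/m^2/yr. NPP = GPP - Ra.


NPP = GPP - Ra = 921 - 319 = 602 g C/m^2/yr

602 g C/m^2/yr


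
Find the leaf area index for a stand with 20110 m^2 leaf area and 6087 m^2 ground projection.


LAI = 20110 / 6087 = 3.3038 ≈ 3.30

3.30


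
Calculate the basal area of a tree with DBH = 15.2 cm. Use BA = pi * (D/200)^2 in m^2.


D/200 = 15.2/200 = 0.076 m
(D/200)^2 = 0.076^2 = 0.005776
BA = 3.141593 * 0.005776 = 0.0181458 ≈ 0.0181 m^2

0.0181 m^2


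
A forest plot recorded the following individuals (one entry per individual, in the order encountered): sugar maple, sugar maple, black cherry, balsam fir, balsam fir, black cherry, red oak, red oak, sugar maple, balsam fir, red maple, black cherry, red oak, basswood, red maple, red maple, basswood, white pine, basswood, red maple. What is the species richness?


Total individuals logged = 20
Distinct species (count of individuals): sugar maple (3), black cherry (3), balsam fir (3), red oak (3), red maple (4), basswood (3), white pine (1)
Species richness = number of distinct species = 7

7


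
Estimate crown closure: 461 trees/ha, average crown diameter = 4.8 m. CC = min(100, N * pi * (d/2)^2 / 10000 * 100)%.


(d/2)^2 = (4.8/2)^2 = 2.4^2 = 5.76
Crown area = 3.141593 * 5.76 = 18.0956 m^2
N * area / 10000 * 100 = 461 * 18.0956 / 10000 * 100 = 83.4207
CC = min(100, 83.4207) = 83.4207 ≈ 83.4%

83.4%


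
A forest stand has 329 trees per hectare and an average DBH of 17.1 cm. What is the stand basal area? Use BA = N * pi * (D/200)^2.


(D/200)^2 = (17.1/200)^2 = 0.0855^2 = 0.00731025
Individual BA = 3.141593 * 0.00731025 = 0.0229658 m^2
Stand BA = 329 * 0.0229658 = 7.55575 ≈ 7.56 m^2/ha

7.56 m^2/ha


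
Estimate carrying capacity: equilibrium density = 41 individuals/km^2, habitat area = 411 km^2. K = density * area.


K = 41 * 411 = 16851 individuals

16851 individuals


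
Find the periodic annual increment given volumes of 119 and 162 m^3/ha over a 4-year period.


PAI = (V2 - V1) / period = (162 - 119) / 4 = 43 / 4 = 10.75 m^3/ha/yr

10.75 m^3/ha/yr


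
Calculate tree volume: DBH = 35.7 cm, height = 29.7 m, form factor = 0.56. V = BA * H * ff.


(D/200)^2 = (35.7/200)^2 = 0.1785^2 = 0.03186225
BA = 3.141593 * 0.03186225 = 0.100098 m^2
V = 0.100098 * 29.7 * 0.56 = 1.66483 ≈ 1.665 m^3

1.665 m^3


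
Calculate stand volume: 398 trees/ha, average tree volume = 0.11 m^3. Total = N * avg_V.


V_stand = 398 * 0.11 = 43.78 ≈ 43.8 m^3/ha

43.8 m^3/ha


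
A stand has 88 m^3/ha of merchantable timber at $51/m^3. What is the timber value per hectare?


Value = 88 * 51 = $4488/ha

$4488/ha


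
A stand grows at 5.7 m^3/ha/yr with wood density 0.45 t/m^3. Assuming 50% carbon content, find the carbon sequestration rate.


C = 5.7 * 0.45 * 0.5 = 1.2825 ≈ 1.28 t C/ha/yr

1.28 t C/ha/yr


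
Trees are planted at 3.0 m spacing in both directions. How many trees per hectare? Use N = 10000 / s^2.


N = 10000 / 3.0^2 = 10000 / 9 = 1111.11 ≈ 1111 trees/ha

1111 trees/ha


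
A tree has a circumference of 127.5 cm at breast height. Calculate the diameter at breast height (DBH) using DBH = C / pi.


DBH = C / pi = 127.5 / 3.141593 = 40.5845 ≈ 40.58 cm

40.58 cm


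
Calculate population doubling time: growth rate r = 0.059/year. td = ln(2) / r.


td = ln(2) / 0.059 = 0.693147 / 0.059 = 11.7483 ≈ 11.7 years

11.7 years


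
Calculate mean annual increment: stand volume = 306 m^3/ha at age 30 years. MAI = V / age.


MAI = 306 / 30 = 10.20 m^3/ha/yr

10.20 m^3/ha/yr


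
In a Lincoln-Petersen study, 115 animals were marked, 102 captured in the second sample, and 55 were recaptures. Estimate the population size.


N = M * C / R = 115 * 102 / 55 = 11730 / 55 = 213.27 ≈ 213

213 individuals


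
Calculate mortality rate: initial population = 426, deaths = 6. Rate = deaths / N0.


Mortality rate = 6 / 426 = 0.014085 ≈ 0.0141

0.0141


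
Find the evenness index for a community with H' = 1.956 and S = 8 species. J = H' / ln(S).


ln(8) = 2.07944
J = H' / ln(S) = 1.956 / 2.07944 = 0.940638 ≈ 0.9406

0.9406


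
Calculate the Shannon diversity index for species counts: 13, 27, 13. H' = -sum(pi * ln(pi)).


Total N = 13 + 27 + 13 = 53
Per-species terms:
  p = 13/53 = 0.245283; ln(p) = -1.405343; p*ln(p) = 0.245283 * (-1.405343) = -0.344707
  p = 27/53 = 0.509434; ln(p) = -0.674455; p*ln(p) = 0.509434 * (-0.674455) = -0.343590
  p = 13/53 = 0.245283; ln(p) = -1.405343; p*ln(p) = 0.245283 * (-1.405343) = -0.344707
sum(p*ln(p)) = (-0.344707) + (-0.343590) + (-0.344707) = -1.033004
H' = -(-1.033004) = 1.033004 ≈ 1.0330

1.0330


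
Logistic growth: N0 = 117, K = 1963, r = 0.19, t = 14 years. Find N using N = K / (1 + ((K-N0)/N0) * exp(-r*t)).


(K - N0)/N0 = (1963 - 117)/117 = 1846/117 = 15.7778
r*t = 0.19 * 14 = 2.66; exp(-2.66) = 0.0699482
15.7778 * 0.0699482 = 1.10363
1 + 1.10363 = 2.10363
N = 1963 / 2.10363 = 933.149 ≈ 933

933


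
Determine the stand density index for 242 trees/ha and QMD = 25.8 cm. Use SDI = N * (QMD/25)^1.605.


QMD/25 = 25.8/25 = 1.032
(1.032)^1.605 = exp(1.605 * ln(1.032)) = exp(1.605 * 0.0314987) = exp(0.0505554) = 1.05186
SDI = 242 * 1.05186 = 254.550 ≈ 255

255


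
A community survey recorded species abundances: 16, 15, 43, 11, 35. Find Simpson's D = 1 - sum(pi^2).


Total N = 16 + 15 + 43 + 11 + 35 = 120
Per-species terms:
  p = 16/120 = 0.133333; p^2 = 0.133333^2 = 0.017778
  p = 15/120 = 0.125000; p^2 = 0.125000^2 = 0.015625
  p = 43/120 = 0.358333; p^2 = 0.358333^2 = 0.128403
  p = 11/120 = 0.091667; p^2 = 0.091667^2 = 0.008403
  p = 35/120 = 0.291667; p^2 = 0.291667^2 = 0.085070
sum(p^2) = 0.017778 + 0.015625 + 0.128403 + 0.008403 + 0.085070 = 0.255279
D = 1 - 0.255279 = 0.744721 ≈ 0.7447

0.7447


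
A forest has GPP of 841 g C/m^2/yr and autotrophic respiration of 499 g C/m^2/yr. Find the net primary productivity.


NPP = GPP - Ra = 841 - 499 = 342 g C/m^2/yr

342 g C/m^2/yr


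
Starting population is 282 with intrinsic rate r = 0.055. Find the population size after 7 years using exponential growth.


r*t = 0.055 * 7 = 0.385
exp(0.385) = 1.46961
N = 282 * 1.46961 = 414.430 ≈ 414

414


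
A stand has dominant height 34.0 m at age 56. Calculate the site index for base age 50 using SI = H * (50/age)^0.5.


50/56 = 0.892857
(0.892857)^0.5 = 0.944911
SI = 34.0 * 0.944911 = 32.1270 ≈ 32.1 m

32.1 m


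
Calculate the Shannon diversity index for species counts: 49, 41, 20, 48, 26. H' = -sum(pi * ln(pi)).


Total N = 49 + 41 + 20 + 48 + 26 = 184
Per-species terms:
  p = 49/184 = 0.266304; ln(p) = -1.323117; p*ln(p) = 0.266304 * (-1.323117) = -0.352351
  p = 41/184 = 0.222826; ln(p) = -1.501364; p*ln(p) = 0.222826 * (-1.501364) = -0.334543
  p = 20/184 = 0.108696; ln(p) = -2.219200; p*ln(p) = 0.108696 * (-2.219200) = -0.241218
  p = 48/184 = 0.260870; ln(p) = -1.343733; p*ln(p) = 0.260870 * (-1.343733) = -0.350540
  p = 26/184 = 0.141304; ln(p) = -1.956842; p*ln(p) = 0.141304 * (-1.956842) = -0.276510
sum(p*ln(p)) = (-0.352351) + (-0.334543) + (-0.241218) + (-0.350540) + (-0.276510) = -1.555162
H' = -(-1.555162) = 1.555162 ≈ 1.5552

1.5552


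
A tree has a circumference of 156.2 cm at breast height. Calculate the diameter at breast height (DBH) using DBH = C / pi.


DBH = C / pi = 156.2 / 3.141593 = 49.7200 ≈ 49.72 cm

49.72 cm


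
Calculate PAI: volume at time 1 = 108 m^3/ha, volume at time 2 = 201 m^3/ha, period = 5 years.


PAI = (V2 - V1) / period = (201 - 108) / 5 = 93 / 5 = 18.60 m^3/ha/yr

18.60 m^3/ha/yr


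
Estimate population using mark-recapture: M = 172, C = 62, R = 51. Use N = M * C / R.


N = M * C / R = 172 * 62 / 51 = 10664 / 51 = 209.10 ≈ 209

209 individuals


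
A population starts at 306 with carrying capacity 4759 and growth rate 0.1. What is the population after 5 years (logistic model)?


(K - N0)/N0 = (4759 - 306)/306 = 4453/306 = 14.5523
r*t = 0.1 * 5 = 0.5; exp(-0.5) = 0.606531
14.5523 * 0.606531 = 8.82642
1 + 8.82642 = 9.82642
N = 4759 / 9.82642 = 484.307 ≈ 484

484


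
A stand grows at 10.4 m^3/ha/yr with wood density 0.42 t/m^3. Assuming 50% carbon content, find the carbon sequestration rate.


C = 10.4 * 0.42 * 0.5 = 2.184 ≈ 2.18 t C/ha/yr

2.18 t C/ha/yr


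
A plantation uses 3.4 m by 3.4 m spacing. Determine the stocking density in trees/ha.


N = 10000 / 3.4^2 = 10000 / 11.56 = 865.052 ≈ 865 trees/ha

865 trees/ha


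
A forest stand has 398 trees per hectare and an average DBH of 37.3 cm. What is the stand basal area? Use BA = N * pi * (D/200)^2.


(D/200)^2 = (37.3/200)^2 = 0.1865^2 = 0.03478225
Individual BA = 3.141593 * 0.03478225 = 0.109272 m^2
Stand BA = 398 * 0.109272 = 43.4903 ≈ 43.49 m^2/ha

43.49 m^2/ha


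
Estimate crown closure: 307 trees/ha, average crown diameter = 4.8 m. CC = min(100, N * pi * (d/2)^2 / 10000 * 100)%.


(d/2)^2 = (4.8/2)^2 = 2.4^2 = 5.76
Crown area = 3.141593 * 5.76 = 18.0956 m^2
N * area / 10000 * 100 = 307 * 18.0956 / 10000 * 100 = 55.5535
CC = min(100, 55.5535) = 55.5535 ≈ 55.6%

55.6%


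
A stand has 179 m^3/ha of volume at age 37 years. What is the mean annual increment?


MAI = 179 / 37 = 4.8378 ≈ 4.84 m^3/ha/yr

4.84 m^3/ha/yr


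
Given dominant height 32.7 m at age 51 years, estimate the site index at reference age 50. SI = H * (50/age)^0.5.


50/51 = 0.980392
(0.980392)^0.5 = 0.990147
SI = 32.7 * 0.990147 = 32.3778 ≈ 32.4 m

32.4 m


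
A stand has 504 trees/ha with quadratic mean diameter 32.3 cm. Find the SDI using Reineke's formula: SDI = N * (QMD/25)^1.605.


QMD/25 = 32.3/25 = 1.292
(1.292)^1.605 = exp(1.605 * ln(1.292)) = exp(1.605 * 0.256191) = exp(0.411187) = 1.50861
SDI = 504 * 1.50861 = 760.339 ≈ 760

760


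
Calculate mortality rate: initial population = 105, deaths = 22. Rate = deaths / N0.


Mortality rate = 22 / 105 = 0.209524 ≈ 0.2095

0.2095


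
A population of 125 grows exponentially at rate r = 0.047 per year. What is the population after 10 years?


r*t = 0.047 * 10 = 0.47
exp(0.47) = 1.59999
N = 125 * 1.59999 = 199.999 ≈ 200

200
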